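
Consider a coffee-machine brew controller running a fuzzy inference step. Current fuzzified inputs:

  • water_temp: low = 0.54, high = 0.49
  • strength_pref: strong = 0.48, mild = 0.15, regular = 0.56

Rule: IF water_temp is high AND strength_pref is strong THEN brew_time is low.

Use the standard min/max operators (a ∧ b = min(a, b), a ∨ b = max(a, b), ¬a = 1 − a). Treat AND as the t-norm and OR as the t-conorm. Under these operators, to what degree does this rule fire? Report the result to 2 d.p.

0.48

firing strength: high=0.49, strong=0.48; AND[min(a, b)] → w = 0.48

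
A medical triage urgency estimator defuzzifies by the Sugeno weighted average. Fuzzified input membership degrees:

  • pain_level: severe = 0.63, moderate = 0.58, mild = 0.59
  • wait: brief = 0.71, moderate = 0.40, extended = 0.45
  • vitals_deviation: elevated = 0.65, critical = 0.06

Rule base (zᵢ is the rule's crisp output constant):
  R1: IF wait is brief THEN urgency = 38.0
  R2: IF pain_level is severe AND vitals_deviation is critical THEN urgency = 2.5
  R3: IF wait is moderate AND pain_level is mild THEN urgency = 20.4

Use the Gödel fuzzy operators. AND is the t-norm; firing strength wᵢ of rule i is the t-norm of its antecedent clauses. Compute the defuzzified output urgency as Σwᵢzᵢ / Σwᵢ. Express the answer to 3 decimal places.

R1 (z=38.0): brief=0.71 → w = 0.71
R2 (z=2.5): severe=0.63, critical=0.06; AND[min(a, b)] → w = 0.06
R3 (z=20.4): moderate=0.40, mild=0.59; AND[min(a, b)] → w = 0.40
Weighted average = (0.71·38.0 + 0.06·2.5 + 0.40·20.4) / (0.71 + 0.06 + 0.40)
  = 35.2900 / 1.1700 = 30.162

30.162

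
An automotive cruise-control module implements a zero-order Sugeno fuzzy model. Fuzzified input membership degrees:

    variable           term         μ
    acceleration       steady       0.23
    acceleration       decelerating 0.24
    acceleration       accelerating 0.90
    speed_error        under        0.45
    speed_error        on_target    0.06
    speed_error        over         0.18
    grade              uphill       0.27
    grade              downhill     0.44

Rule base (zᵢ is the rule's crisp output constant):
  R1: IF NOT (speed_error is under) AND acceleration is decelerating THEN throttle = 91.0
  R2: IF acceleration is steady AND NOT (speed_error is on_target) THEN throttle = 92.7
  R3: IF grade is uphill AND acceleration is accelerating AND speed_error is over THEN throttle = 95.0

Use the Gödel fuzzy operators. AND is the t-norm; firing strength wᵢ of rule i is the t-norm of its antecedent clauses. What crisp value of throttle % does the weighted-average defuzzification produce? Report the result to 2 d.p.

R1 (z=91.0): ¬under=1−0.45=0.55, decelerating=0.24; AND[min(a, b)] → w = 0.24
R2 (z=92.7): steady=0.23, ¬on_target=1−0.06=0.94; AND[min(a, b)] → w = 0.23
R3 (z=95.0): uphill=0.27, accelerating=0.90, over=0.18; AND[min(a, b)] → w = 0.18
Weighted average = (0.24·91.0 + 0.23·92.7 + 0.18·95.0) / (0.24 + 0.23 + 0.18)
  = 60.2610 / 0.6500 = 92.71

92.71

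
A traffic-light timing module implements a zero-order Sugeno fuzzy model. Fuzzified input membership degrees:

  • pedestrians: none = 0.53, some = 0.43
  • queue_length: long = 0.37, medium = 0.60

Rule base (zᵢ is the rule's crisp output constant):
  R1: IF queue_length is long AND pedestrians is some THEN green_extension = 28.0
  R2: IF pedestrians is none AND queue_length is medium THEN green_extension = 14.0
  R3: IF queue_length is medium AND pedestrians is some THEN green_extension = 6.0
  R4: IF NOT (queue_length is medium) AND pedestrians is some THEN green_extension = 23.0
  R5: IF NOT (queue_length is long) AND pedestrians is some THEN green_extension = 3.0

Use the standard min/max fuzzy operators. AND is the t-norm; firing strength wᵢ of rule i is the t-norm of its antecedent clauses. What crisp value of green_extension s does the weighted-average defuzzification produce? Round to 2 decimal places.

14.28

R1 (z=28.0): long=0.37, some=0.43; AND[min(a, b)] → w = 0.37
R2 (z=14.0): none=0.53, medium=0.60; AND[min(a, b)] → w = 0.53
R3 (z=6.0): medium=0.60, some=0.43; AND[min(a, b)] → w = 0.43
R4 (z=23.0): ¬medium=1−0.60=0.40, some=0.43; AND[min(a, b)] → w = 0.40
R5 (z=3.0): ¬long=1−0.37=0.63, some=0.43; AND[min(a, b)] → w = 0.43
Weighted average = (0.37·28.0 + 0.53·14.0 + 0.43·6.0 + 0.40·23.0 + 0.43·3.0) / (0.37 + 0.53 + 0.43 + 0.40 + 0.43)
  = 30.8500 / 2.1600 = 14.28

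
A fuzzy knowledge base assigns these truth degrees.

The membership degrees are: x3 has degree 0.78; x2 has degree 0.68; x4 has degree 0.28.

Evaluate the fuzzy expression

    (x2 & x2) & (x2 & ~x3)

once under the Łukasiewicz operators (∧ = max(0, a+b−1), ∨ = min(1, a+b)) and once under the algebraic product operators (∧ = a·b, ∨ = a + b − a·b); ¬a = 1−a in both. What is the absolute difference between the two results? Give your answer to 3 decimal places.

Under Łukasiewicz:
  x2 & x2 = max(0, a+b−1) on (0.68, 0.68) = 0.36
  ~x3 = 1 − 0.78 = 0.22
  x2 & ~x3 = max(0, a+b−1) on (0.68, 0.22) = 0.00
  (x2 & x2) & (x2 & ~x3) = max(0, a+b−1) on (0.36, 0.00) = 0.00
  → value = 0.0000
Under algebraic product:
  x2 & x2 = a·b on (0.6800, 0.6800) = 0.4624
  ~x3 = 1 − 0.7800 = 0.2200
  x2 & ~x3 = a·b on (0.6800, 0.2200) = 0.1496
  (x2 & x2) & (x2 & ~x3) = a·b on (0.4624, 0.1496) = 0.0692
  → value = 0.0692
|0.0000 − 0.0692| = 0.069

0.069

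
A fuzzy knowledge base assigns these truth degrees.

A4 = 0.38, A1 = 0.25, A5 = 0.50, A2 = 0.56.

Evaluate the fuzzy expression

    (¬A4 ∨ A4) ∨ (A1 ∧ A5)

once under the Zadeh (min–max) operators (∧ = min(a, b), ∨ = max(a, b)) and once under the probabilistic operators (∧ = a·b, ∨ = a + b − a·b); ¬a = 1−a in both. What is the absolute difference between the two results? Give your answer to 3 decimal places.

0.174

Under Zadeh (min–max):
  ¬A4 = 1 − 0.38 = 0.62
  ¬A4 ∨ A4 = max(a, b) on (0.62, 0.38) = 0.62
  A1 ∧ A5 = min(a, b) on (0.25, 0.50) = 0.25
  (¬A4 ∨ A4) ∨ (A1 ∧ A5) = max(a, b) on (0.62, 0.25) = 0.62
  → value = 0.6200
Under probabilistic:
  ¬A4 = 1 − 0.3800 = 0.6200
  ¬A4 ∨ A4 = a + b − a·b on (0.6200, 0.3800) = 0.7644
  A1 ∧ A5 = a·b on (0.2500, 0.5000) = 0.1250
  (¬A4 ∨ A4) ∨ (A1 ∧ A5) = a + b − a·b on (0.7644, 0.1250) = 0.7938
  → value = 0.7938
|0.6200 − 0.7938| = 0.174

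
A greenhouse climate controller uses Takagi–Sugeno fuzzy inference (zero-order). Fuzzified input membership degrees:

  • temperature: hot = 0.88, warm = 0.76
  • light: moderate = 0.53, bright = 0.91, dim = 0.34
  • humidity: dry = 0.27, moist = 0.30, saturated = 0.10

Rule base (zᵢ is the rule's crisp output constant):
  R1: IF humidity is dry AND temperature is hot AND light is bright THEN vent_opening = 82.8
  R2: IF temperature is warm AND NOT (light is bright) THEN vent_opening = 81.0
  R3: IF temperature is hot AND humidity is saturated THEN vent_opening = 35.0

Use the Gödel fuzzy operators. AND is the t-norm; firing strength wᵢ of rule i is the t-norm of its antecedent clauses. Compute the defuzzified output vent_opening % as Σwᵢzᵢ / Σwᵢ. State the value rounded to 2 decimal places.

72.06

R1 (z=82.8): dry=0.27, hot=0.88, bright=0.91; AND[min(a, b)] → w = 0.27
R2 (z=81.0): warm=0.76, ¬bright=1−0.91=0.09; AND[min(a, b)] → w = 0.09
R3 (z=35.0): hot=0.88, saturated=0.10; AND[min(a, b)] → w = 0.10
Weighted average = (0.27·82.8 + 0.09·81.0 + 0.10·35.0) / (0.27 + 0.09 + 0.10)
  = 33.1460 / 0.4600 = 72.06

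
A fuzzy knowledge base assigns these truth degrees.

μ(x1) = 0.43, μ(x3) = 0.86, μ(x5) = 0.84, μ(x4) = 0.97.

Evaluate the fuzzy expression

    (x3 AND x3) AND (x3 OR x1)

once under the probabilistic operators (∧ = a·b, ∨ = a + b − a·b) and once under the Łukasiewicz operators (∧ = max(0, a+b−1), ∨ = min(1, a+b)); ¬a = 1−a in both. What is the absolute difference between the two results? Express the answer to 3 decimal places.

0.039

Under probabilistic:
  x3 AND x3 = a·b on (0.8600, 0.8600) = 0.7396
  x3 OR x1 = a + b − a·b on (0.8600, 0.4300) = 0.9202
  (x3 AND x3) AND (x3 OR x1) = a·b on (0.7396, 0.9202) = 0.6806
  → value = 0.6806
Under Łukasiewicz:
  x3 AND x3 = max(0, a+b−1) on (0.86, 0.86) = 0.72
  x3 OR x1 = min(1, a+b) on (0.86, 0.43) = 1.00
  (x3 AND x3) AND (x3 OR x1) = max(0, a+b−1) on (0.72, 1.00) = 0.72
  → value = 0.7200
|0.6806 − 0.7200| = 0.039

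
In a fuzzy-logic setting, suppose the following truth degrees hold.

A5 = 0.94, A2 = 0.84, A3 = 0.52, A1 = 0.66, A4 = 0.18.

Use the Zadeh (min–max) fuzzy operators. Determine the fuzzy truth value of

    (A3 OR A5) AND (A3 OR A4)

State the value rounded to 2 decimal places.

0.52

A3 OR A5 = max(a, b) on (0.52, 0.94) = 0.94
A3 OR A4 = max(a, b) on (0.52, 0.18) = 0.52
(A3 OR A5) AND (A3 OR A4) = min(a, b) on (0.94, 0.52) = 0.52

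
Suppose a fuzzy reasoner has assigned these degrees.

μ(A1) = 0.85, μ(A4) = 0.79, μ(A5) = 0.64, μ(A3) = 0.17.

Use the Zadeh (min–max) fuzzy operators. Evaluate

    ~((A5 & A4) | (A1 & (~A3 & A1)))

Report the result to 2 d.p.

0.17

A5 & A4 = min(a, b) on (0.64, 0.79) = 0.64
~A3 = 1 − 0.17 = 0.83
~A3 & A1 = min(a, b) on (0.83, 0.85) = 0.83
A1 & (~A3 & A1) = min(a, b) on (0.85, 0.83) = 0.83
(A5 & A4) | (A1 & (~A3 & A1)) = max(a, b) on (0.64, 0.83) = 0.83
~((A5 & A4) | (A1 & (~A3 & A1))) = 1 − 0.83 = 0.17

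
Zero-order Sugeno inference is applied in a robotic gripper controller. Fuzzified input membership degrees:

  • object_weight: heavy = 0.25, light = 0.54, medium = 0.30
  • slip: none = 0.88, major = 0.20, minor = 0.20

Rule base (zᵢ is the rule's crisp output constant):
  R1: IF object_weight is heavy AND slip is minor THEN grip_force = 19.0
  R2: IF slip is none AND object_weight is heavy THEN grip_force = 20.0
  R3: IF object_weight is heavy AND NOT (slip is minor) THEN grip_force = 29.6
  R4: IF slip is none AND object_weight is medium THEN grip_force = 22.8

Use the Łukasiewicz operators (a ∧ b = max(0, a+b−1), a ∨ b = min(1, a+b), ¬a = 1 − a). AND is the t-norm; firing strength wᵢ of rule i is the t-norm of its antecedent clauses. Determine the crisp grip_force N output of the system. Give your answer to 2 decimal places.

22.73

R1 (z=19.0): heavy=0.25, minor=0.20; AND[max(0, a+b−1)] → w = 0.00
R2 (z=20.0): none=0.88, heavy=0.25; AND[max(0, a+b−1)] → w = 0.13
R3 (z=29.6): heavy=0.25, ¬minor=1−0.20=0.80; AND[max(0, a+b−1)] → w = 0.05
R4 (z=22.8): none=0.88, medium=0.30; AND[max(0, a+b−1)] → w = 0.18
Weighted average = (0.00·19.0 + 0.13·20.0 + 0.05·29.6 + 0.18·22.8) / (0.00 + 0.13 + 0.05 + 0.18)
  = 8.1840 / 0.3600 = 22.73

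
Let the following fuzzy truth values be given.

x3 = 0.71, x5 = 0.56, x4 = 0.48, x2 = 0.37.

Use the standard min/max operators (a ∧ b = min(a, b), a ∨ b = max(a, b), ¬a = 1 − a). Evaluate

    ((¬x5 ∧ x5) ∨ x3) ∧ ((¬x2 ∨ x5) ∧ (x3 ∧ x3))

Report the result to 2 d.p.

0.63

¬x5 = 1 − 0.56 = 0.44
¬x5 ∧ x5 = min(a, b) on (0.44, 0.56) = 0.44
(¬x5 ∧ x5) ∨ x3 = max(a, b) on (0.44, 0.71) = 0.71
¬x2 = 1 − 0.37 = 0.63
¬x2 ∨ x5 = max(a, b) on (0.63, 0.56) = 0.63
x3 ∧ x3 = min(a, b) on (0.71, 0.71) = 0.71
(¬x2 ∨ x5) ∧ (x3 ∧ x3) = min(a, b) on (0.63, 0.71) = 0.63
((¬x5 ∧ x5) ∨ x3) ∧ ((¬x2 ∨ x5) ∧ (x3 ∧ x3)) = min(a, b) on (0.71, 0.63) = 0.63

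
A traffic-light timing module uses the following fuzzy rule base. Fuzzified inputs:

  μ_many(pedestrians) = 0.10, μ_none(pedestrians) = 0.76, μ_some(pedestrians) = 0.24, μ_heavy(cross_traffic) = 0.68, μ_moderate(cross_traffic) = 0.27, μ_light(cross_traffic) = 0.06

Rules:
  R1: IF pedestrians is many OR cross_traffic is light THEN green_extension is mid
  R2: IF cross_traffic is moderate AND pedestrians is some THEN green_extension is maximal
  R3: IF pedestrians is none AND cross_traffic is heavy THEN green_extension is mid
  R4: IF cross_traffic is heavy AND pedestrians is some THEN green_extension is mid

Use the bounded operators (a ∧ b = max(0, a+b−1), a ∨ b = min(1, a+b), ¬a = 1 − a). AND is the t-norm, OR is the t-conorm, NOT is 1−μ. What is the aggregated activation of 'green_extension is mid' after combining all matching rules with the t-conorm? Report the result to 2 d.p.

R1: many=0.10, light=0.06; OR[min(1, a+b)] → w = 0.16
R2: moderate=0.27, some=0.24; AND[max(0, a+b−1)] → w = 0.00
R3: none=0.76, heavy=0.68; AND[max(0, a+b−1)] → w = 0.44
R4: heavy=0.68, some=0.24; AND[max(0, a+b−1)] → w = 0.00
Rules with consequent 'mid': {R1, R3, R4} → strengths 0.16, 0.44, 0.00
Aggregate via t-conorm [min(1, a+b)]: 0.60

0.60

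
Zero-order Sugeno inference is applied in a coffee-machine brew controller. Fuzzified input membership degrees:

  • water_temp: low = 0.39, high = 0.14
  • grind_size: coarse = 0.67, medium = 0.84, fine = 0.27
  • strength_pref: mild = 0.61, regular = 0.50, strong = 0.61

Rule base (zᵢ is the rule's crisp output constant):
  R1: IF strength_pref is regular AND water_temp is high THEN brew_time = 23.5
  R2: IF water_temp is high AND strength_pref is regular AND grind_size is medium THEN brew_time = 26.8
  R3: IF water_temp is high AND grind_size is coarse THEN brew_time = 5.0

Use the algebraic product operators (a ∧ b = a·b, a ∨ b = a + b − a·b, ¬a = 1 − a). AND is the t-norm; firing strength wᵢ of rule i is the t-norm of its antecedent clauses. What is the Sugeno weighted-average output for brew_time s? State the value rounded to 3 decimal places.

16.576

R1 (z=23.5): regular=0.50, high=0.14; AND[a·b] → w = 0.0700
R2 (z=26.8): high=0.14, regular=0.50, medium=0.84; AND[a·b] → w = 0.0588
R3 (z=5.0): high=0.14, coarse=0.67; AND[a·b] → w = 0.0938
Weighted average = (0.0700·23.5 + 0.0588·26.8 + 0.0938·5.0) / (0.0700 + 0.0588 + 0.0938)
  = 3.6898 / 0.2226 = 16.576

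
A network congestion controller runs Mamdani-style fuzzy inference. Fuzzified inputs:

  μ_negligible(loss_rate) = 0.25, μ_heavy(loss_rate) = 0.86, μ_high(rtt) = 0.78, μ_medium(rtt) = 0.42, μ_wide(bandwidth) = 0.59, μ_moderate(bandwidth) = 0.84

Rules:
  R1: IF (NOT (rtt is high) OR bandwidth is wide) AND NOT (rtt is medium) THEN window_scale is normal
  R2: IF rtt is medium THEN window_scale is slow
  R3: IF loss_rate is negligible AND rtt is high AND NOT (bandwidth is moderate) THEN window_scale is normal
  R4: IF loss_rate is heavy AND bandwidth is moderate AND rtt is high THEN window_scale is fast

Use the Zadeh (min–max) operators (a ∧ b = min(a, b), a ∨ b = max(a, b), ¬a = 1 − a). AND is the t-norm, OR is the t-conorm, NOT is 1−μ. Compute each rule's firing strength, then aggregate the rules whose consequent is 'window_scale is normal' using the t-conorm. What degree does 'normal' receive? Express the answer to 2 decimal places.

0.58

R1: (¬high=1−0.78=0.22 OR wide=0.59) = 0.59; AND[min(a, b)] with ¬medium=1−0.42=0.58 → w = 0.58
R2: medium=0.42 → w = 0.42
R3: negligible=0.25, high=0.78, ¬moderate=1−0.84=0.16; AND[min(a, b)] → w = 0.16
R4: heavy=0.86, moderate=0.84, high=0.78; AND[min(a, b)] → w = 0.78
Rules with consequent 'normal': {R1, R3} → strengths 0.58, 0.16
Aggregate via t-conorm [max(a, b)]: 0.58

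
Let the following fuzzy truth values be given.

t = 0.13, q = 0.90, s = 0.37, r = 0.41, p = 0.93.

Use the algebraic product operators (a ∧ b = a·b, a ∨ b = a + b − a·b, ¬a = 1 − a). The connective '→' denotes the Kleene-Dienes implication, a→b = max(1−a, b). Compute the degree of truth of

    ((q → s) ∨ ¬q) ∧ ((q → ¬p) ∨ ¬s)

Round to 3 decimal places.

0.289

q → s  [Kleene-Dienes: max(1−a, b)] with a=0.9000, b=0.3700 → 0.3700
¬q = 1 − 0.9000 = 0.1000
(q → s) ∨ ¬q = a + b − a·b on (0.3700, 0.1000) = 0.4330
¬p = 1 − 0.9300 = 0.0700
q → ¬p  [Kleene-Dienes: max(1−a, b)] with a=0.9000, b=0.0700 → 0.1000
¬s = 1 − 0.3700 = 0.6300
(q → ¬p) ∨ ¬s = a + b − a·b on (0.1000, 0.6300) = 0.6670
((q → s) ∨ ¬q) ∧ ((q → ¬p) ∨ ¬s) = a·b on (0.4330, 0.6670) = 0.2888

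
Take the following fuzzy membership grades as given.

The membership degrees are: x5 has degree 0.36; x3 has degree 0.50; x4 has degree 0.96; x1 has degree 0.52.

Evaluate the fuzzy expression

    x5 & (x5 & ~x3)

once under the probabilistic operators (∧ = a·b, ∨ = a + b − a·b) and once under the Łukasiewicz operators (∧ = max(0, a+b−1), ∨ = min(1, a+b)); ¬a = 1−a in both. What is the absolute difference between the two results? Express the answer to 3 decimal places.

Under probabilistic:
  ~x3 = 1 − 0.5000 = 0.5000
  x5 & ~x3 = a·b on (0.3600, 0.5000) = 0.1800
  x5 & (x5 & ~x3) = a·b on (0.3600, 0.1800) = 0.0648
  → value = 0.0648
Under Łukasiewicz:
  ~x3 = 1 − 0.50 = 0.50
  x5 & ~x3 = max(0, a+b−1) on (0.36, 0.50) = 0.00
  x5 & (x5 & ~x3) = max(0, a+b−1) on (0.36, 0.00) = 0.00
  → value = 0.0000
|0.0648 − 0.0000| = 0.065

0.065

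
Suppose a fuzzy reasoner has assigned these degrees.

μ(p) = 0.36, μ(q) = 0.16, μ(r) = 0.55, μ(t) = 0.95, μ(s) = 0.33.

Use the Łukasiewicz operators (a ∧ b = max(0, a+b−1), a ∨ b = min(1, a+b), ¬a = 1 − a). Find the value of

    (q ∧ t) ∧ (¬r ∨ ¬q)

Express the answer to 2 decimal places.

0.11

q ∧ t = max(0, a+b−1) on (0.16, 0.95) = 0.11
¬r = 1 − 0.55 = 0.45
¬q = 1 − 0.16 = 0.84
¬r ∨ ¬q = min(1, a+b) on (0.45, 0.84) = 1.00
(q ∧ t) ∧ (¬r ∨ ¬q) = max(0, a+b−1) on (0.11, 1.00) = 0.11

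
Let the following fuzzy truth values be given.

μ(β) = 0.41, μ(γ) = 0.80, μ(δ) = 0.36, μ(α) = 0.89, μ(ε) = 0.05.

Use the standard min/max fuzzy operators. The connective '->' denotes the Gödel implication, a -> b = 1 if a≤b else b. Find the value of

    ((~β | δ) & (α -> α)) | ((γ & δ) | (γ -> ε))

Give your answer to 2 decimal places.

0.59

~β = 1 − 0.41 = 0.59
~β | δ = max(a, b) on (0.59, 0.36) = 0.59
α -> α  [Gödel: 1 if a≤b else b] with a=0.89, b=0.89 → 1.00
(~β | δ) & (α -> α) = min(a, b) on (0.59, 1.00) = 0.59
γ & δ = min(a, b) on (0.80, 0.36) = 0.36
γ -> ε  [Gödel: 1 if a≤b else b] with a=0.80, b=0.05 → 0.05
(γ & δ) | (γ -> ε) = max(a, b) on (0.36, 0.05) = 0.36
((~β | δ) & (α -> α)) | ((γ & δ) | (γ -> ε)) = max(a, b) on (0.59, 0.36) = 0.59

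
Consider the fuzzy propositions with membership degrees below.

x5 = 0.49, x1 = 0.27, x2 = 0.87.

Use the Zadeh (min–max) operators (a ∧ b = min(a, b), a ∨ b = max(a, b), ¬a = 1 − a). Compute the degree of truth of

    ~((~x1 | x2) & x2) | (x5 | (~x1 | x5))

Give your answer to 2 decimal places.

0.73

~x1 = 1 − 0.27 = 0.73
~x1 | x2 = max(a, b) on (0.73, 0.87) = 0.87
(~x1 | x2) & x2 = min(a, b) on (0.87, 0.87) = 0.87
~((~x1 | x2) & x2) = 1 − 0.87 = 0.13
~x1 = 1 − 0.27 = 0.73
~x1 | x5 = max(a, b) on (0.73, 0.49) = 0.73
x5 | (~x1 | x5) = max(a, b) on (0.49, 0.73) = 0.73
~((~x1 | x2) & x2) | (x5 | (~x1 | x5)) = max(a, b) on (0.13, 0.73) = 0.73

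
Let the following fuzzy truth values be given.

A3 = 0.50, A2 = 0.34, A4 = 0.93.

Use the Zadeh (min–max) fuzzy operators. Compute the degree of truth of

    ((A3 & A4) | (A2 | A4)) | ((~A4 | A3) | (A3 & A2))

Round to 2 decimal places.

A3 & A4 = min(a, b) on (0.50, 0.93) = 0.50
A2 | A4 = max(a, b) on (0.34, 0.93) = 0.93
(A3 & A4) | (A2 | A4) = max(a, b) on (0.50, 0.93) = 0.93
~A4 = 1 − 0.93 = 0.07
~A4 | A3 = max(a, b) on (0.07, 0.50) = 0.50
A3 & A2 = min(a, b) on (0.50, 0.34) = 0.34
(~A4 | A3) | (A3 & A2) = max(a, b) on (0.50, 0.34) = 0.50
((A3 & A4) | (A2 | A4)) | ((~A4 | A3) | (A3 & A2)) = max(a, b) on (0.93, 0.50) = 0.93

0.93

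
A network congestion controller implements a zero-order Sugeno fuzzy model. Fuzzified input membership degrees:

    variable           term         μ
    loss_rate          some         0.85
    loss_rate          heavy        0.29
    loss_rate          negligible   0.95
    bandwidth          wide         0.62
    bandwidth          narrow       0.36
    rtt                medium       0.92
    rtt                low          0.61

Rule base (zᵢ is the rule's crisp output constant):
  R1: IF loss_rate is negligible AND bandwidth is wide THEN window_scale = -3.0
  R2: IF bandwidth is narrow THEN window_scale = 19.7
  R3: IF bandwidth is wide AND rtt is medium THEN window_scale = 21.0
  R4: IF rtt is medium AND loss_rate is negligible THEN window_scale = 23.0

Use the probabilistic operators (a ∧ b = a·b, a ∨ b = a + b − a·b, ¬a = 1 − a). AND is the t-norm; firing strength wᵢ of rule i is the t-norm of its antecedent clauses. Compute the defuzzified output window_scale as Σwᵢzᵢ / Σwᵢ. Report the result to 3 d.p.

15.629

R1 (z=-3.0): negligible=0.95, wide=0.62; AND[a·b] → w = 0.5890
R2 (z=19.7): narrow=0.36 → w = 0.3600
R3 (z=21.0): wide=0.62, medium=0.92; AND[a·b] → w = 0.5704
R4 (z=23.0): medium=0.92, negligible=0.95; AND[a·b] → w = 0.8740
Weighted average = (0.5890·-3.0 + 0.3600·19.7 + 0.5704·21.0 + 0.8740·23.0) / (0.5890 + 0.3600 + 0.5704 + 0.8740)
  = 37.4054 / 2.3934 = 15.629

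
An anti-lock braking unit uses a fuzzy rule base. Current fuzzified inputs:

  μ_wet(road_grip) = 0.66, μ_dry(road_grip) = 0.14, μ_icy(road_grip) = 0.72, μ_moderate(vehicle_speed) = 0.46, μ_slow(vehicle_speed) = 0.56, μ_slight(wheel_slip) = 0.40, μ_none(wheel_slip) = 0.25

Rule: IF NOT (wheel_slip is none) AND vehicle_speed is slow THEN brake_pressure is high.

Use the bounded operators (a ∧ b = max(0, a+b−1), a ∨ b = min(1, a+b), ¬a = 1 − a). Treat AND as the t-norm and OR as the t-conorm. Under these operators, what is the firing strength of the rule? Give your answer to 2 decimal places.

firing strength: ¬none=1−0.25=0.75, slow=0.56; AND[max(0, a+b−1)] → w = 0.31

0.31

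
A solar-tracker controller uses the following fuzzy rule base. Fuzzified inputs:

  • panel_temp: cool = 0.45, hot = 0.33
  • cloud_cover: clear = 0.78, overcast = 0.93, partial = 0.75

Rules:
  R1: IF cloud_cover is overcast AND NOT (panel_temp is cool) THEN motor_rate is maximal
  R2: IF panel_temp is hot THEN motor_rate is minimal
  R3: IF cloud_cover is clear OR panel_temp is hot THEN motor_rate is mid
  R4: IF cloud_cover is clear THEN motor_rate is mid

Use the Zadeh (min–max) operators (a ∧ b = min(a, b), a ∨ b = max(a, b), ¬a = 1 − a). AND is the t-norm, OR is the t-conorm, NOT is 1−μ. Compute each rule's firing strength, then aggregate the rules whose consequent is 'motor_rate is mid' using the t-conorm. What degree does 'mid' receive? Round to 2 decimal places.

0.78

R1: overcast=0.93, ¬cool=1−0.45=0.55; AND[min(a, b)] → w = 0.55
R2: hot=0.33 → w = 0.33
R3: clear=0.78, hot=0.33; OR[max(a, b)] → w = 0.78
R4: clear=0.78 → w = 0.78
Rules with consequent 'mid': {R3, R4} → strengths 0.78, 0.78
Aggregate via t-conorm [max(a, b)]: 0.78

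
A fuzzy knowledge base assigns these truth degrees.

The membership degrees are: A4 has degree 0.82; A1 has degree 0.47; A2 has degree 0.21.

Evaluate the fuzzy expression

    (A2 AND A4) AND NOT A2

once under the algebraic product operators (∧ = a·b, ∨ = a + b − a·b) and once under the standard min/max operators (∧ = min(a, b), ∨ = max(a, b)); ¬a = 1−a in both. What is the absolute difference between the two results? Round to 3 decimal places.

Under algebraic product:
  A2 AND A4 = a·b on (0.2100, 0.8200) = 0.1722
  NOT A2 = 1 − 0.2100 = 0.7900
  (A2 AND A4) AND NOT A2 = a·b on (0.1722, 0.7900) = 0.1360
  → value = 0.1360
Under standard min/max:
  A2 AND A4 = min(a, b) on (0.21, 0.82) = 0.21
  NOT A2 = 1 − 0.21 = 0.79
  (A2 AND A4) AND NOT A2 = min(a, b) on (0.21, 0.79) = 0.21
  → value = 0.2100
|0.1360 − 0.2100| = 0.074

0.074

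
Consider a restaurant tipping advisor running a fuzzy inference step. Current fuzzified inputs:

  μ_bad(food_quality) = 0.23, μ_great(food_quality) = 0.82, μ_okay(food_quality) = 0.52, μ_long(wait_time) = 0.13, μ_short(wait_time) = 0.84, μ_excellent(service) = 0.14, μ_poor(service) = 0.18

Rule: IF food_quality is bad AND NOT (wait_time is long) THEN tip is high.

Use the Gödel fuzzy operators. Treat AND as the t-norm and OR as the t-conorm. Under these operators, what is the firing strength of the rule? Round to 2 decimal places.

firing strength: bad=0.23, ¬long=1−0.13=0.87; AND[min(a, b)] → w = 0.23

0.23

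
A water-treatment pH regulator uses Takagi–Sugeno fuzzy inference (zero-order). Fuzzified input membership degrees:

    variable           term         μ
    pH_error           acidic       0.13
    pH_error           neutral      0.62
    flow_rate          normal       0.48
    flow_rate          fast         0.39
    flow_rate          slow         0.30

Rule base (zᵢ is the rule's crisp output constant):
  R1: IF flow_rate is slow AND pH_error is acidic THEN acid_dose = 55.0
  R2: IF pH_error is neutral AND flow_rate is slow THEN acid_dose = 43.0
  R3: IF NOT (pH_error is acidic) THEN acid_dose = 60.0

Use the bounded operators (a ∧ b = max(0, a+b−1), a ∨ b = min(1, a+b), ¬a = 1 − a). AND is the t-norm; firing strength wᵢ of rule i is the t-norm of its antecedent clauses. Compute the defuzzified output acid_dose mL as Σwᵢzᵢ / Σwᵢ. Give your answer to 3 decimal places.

60.000

R1 (z=55.0): slow=0.30, acidic=0.13; AND[max(0, a+b−1)] → w = 0.00
R2 (z=43.0): neutral=0.62, slow=0.30; AND[max(0, a+b−1)] → w = 0.00
R3 (z=60.0): ¬acidic=1−0.13=0.87 → w = 0.87
Weighted average = (0.00·55.0 + 0.00·43.0 + 0.87·60.0) / (0.00 + 0.00 + 0.87)
  = 52.2000 / 0.8700 = 60.000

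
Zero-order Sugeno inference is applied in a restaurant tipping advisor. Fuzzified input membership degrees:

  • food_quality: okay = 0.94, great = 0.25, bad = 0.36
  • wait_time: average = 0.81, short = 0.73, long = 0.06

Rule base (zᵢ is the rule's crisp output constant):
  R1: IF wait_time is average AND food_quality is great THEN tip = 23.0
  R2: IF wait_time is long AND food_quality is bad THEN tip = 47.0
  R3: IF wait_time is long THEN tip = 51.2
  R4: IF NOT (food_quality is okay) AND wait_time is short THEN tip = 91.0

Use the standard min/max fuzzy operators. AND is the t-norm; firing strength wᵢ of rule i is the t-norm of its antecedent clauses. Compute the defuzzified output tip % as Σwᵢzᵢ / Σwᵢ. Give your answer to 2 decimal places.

R1 (z=23.0): average=0.81, great=0.25; AND[min(a, b)] → w = 0.25
R2 (z=47.0): long=0.06, bad=0.36; AND[min(a, b)] → w = 0.06
R3 (z=51.2): long=0.06 → w = 0.06
R4 (z=91.0): ¬okay=1−0.94=0.06, short=0.73; AND[min(a, b)] → w = 0.06
Weighted average = (0.25·23.0 + 0.06·47.0 + 0.06·51.2 + 0.06·91.0) / (0.25 + 0.06 + 0.06 + 0.06)
  = 17.1020 / 0.4300 = 39.77

39.77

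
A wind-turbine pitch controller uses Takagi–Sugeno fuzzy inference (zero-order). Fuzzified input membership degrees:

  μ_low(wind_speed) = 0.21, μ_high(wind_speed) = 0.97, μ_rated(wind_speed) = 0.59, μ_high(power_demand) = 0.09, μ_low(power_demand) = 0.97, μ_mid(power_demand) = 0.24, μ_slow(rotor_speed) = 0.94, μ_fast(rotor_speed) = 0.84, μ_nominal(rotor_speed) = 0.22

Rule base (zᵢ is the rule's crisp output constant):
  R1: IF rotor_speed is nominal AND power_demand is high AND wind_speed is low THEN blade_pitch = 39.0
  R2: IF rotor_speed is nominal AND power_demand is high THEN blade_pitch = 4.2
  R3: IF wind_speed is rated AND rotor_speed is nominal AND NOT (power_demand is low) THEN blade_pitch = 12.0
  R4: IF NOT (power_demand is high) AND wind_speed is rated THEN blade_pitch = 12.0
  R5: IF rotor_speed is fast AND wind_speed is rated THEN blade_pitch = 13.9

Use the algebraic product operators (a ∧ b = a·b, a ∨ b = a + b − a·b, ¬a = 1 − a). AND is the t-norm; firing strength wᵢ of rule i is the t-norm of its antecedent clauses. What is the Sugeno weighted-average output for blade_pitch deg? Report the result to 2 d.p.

12.85

R1 (z=39.0): nominal=0.22, high=0.09, low=0.21; AND[a·b] → w = 0.0042
R2 (z=4.2): nominal=0.22, high=0.09; AND[a·b] → w = 0.0198
R3 (z=12.0): rated=0.59, nominal=0.22, ¬low=1−0.97=0.03; AND[a·b] → w = 0.0039
R4 (z=12.0): ¬high=1−0.09=0.91, rated=0.59; AND[a·b] → w = 0.5369
R5 (z=13.9): fast=0.84, rated=0.59; AND[a·b] → w = 0.4956
Weighted average = (0.0042·39.0 + 0.0198·4.2 + 0.0039·12.0 + 0.5369·12.0 + 0.4956·13.9) / (0.0042 + 0.0198 + 0.0039 + 0.5369 + 0.4956)
  = 13.6237 / 1.0604 = 12.85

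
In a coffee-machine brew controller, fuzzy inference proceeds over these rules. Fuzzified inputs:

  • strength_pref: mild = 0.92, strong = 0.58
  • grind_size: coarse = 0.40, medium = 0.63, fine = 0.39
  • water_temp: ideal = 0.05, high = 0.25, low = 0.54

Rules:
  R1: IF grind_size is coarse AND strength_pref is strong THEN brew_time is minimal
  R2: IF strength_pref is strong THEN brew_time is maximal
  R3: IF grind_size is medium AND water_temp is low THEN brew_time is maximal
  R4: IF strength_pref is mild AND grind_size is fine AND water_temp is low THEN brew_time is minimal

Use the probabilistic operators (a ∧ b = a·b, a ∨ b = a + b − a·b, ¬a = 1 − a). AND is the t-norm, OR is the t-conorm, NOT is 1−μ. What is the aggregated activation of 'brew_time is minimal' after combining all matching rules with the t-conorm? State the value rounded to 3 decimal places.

0.381

R1: coarse=0.40, strong=0.58; AND[a·b] → w = 0.2320
R2: strong=0.58 → w = 0.5800
R3: medium=0.63, low=0.54; AND[a·b] → w = 0.3402
R4: mild=0.92, fine=0.39, low=0.54; AND[a·b] → w = 0.1938
Rules with consequent 'minimal': {R1, R4} → strengths 0.2320, 0.1938
Aggregate via t-conorm [a + b − a·b]: 0.3808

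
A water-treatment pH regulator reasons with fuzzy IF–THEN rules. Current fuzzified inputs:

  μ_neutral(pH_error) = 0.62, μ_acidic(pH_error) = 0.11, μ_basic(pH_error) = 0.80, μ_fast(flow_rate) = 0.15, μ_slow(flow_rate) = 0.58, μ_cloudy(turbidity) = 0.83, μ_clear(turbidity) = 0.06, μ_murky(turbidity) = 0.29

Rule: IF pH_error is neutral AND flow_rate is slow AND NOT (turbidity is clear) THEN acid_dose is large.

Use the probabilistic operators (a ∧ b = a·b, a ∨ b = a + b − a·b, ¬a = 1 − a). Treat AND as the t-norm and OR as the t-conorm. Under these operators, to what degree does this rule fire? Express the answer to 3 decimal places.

0.338

firing strength: neutral=0.62, slow=0.58, ¬clear=1−0.06=0.94; AND[a·b] → w = 0.3380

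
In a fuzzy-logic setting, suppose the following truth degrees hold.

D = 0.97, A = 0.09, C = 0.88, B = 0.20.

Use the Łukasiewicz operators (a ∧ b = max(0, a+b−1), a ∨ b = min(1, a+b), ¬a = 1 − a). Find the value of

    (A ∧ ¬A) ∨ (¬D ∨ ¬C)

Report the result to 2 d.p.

¬A = 1 − 0.09 = 0.91
A ∧ ¬A = max(0, a+b−1) on (0.09, 0.91) = 0.00
¬D = 1 − 0.97 = 0.03
¬C = 1 − 0.88 = 0.12
¬D ∨ ¬C = min(1, a+b) on (0.03, 0.12) = 0.15
(A ∧ ¬A) ∨ (¬D ∨ ¬C) = min(1, a+b) on (0.00, 0.15) = 0.15

0.15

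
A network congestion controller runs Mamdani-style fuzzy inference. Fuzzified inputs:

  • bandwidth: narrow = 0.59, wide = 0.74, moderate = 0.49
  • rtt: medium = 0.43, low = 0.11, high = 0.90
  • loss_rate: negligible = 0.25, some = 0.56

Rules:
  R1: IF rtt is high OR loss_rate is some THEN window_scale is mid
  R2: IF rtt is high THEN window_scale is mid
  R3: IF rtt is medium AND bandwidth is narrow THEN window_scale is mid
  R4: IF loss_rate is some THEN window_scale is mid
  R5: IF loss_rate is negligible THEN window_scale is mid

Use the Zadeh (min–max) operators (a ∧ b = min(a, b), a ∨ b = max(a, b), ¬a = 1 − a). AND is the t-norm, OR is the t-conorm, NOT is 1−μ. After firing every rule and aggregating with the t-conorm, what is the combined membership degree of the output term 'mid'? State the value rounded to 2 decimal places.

0.90

R1: high=0.90, some=0.56; OR[max(a, b)] → w = 0.90
R2: high=0.90 → w = 0.90
R3: medium=0.43, narrow=0.59; AND[min(a, b)] → w = 0.43
R4: some=0.56 → w = 0.56
R5: negligible=0.25 → w = 0.25
Rules with consequent 'mid': {R1, R2, R3, R4, R5} → strengths 0.90, 0.90, 0.43, 0.56, 0.25
Aggregate via t-conorm [max(a, b)]: 0.90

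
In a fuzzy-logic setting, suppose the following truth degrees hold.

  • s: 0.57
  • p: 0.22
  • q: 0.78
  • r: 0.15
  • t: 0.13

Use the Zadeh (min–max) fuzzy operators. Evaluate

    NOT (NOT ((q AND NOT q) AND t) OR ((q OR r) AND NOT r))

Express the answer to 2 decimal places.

NOT q = 1 − 0.78 = 0.22
q AND NOT q = min(a, b) on (0.78, 0.22) = 0.22
(q AND NOT q) AND t = min(a, b) on (0.22, 0.13) = 0.13
NOT ((q AND NOT q) AND t) = 1 − 0.13 = 0.87
q OR r = max(a, b) on (0.78, 0.15) = 0.78
NOT r = 1 − 0.15 = 0.85
(q OR r) AND NOT r = min(a, b) on (0.78, 0.85) = 0.78
NOT ((q AND NOT q) AND t) OR ((q OR r) AND NOT r) = max(a, b) on (0.87, 0.78) = 0.87
NOT (NOT ((q AND NOT q) AND t) OR ((q OR r) AND NOT r)) = 1 − 0.87 = 0.13

0.13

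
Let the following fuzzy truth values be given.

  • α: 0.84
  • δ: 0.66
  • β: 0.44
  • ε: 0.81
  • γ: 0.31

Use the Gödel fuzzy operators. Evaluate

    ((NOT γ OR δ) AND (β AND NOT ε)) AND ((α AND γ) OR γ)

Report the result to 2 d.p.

0.19

NOT γ = 1 − 0.31 = 0.69
NOT γ OR δ = max(a, b) on (0.69, 0.66) = 0.69
NOT ε = 1 − 0.81 = 0.19
β AND NOT ε = min(a, b) on (0.44, 0.19) = 0.19
(NOT γ OR δ) AND (β AND NOT ε) = min(a, b) on (0.69, 0.19) = 0.19
α AND γ = min(a, b) on (0.84, 0.31) = 0.31
(α AND γ) OR γ = max(a, b) on (0.31, 0.31) = 0.31
((NOT γ OR δ) AND (β AND NOT ε)) AND ((α AND γ) OR γ) = min(a, b) on (0.19, 0.31) = 0.19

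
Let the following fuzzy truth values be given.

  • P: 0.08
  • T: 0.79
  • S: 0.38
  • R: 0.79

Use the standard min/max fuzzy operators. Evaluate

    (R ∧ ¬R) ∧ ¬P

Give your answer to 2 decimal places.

0.21

¬R = 1 − 0.79 = 0.21
R ∧ ¬R = min(a, b) on (0.79, 0.21) = 0.21
¬P = 1 − 0.08 = 0.92
(R ∧ ¬R) ∧ ¬P = min(a, b) on (0.21, 0.92) = 0.21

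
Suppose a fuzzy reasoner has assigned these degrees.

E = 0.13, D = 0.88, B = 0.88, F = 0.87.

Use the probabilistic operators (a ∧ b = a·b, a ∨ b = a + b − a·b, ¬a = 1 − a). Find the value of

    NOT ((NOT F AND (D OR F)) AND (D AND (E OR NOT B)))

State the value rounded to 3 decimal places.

NOT F = 1 − 0.8700 = 0.1300
D OR F = a + b − a·b on (0.8800, 0.8700) = 0.9844
NOT F AND (D OR F) = a·b on (0.1300, 0.9844) = 0.1280
NOT B = 1 − 0.8800 = 0.1200
E OR NOT B = a + b − a·b on (0.1300, 0.1200) = 0.2344
D AND (E OR NOT B) = a·b on (0.8800, 0.2344) = 0.2063
(NOT F AND (D OR F)) AND (D AND (E OR NOT B)) = a·b on (0.1280, 0.2063) = 0.0264
NOT ((NOT F AND (D OR F)) AND (D AND (E OR NOT B))) = 1 − 0.0264 = 0.9736

0.974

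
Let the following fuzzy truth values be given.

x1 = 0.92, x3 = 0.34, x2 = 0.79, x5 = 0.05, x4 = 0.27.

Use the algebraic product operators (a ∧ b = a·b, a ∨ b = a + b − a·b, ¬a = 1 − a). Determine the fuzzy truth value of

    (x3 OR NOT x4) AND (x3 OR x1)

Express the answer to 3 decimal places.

0.778

NOT x4 = 1 − 0.2700 = 0.7300
x3 OR NOT x4 = a + b − a·b on (0.3400, 0.7300) = 0.8218
x3 OR x1 = a + b − a·b on (0.3400, 0.9200) = 0.9472
(x3 OR NOT x4) AND (x3 OR x1) = a·b on (0.8218, 0.9472) = 0.7784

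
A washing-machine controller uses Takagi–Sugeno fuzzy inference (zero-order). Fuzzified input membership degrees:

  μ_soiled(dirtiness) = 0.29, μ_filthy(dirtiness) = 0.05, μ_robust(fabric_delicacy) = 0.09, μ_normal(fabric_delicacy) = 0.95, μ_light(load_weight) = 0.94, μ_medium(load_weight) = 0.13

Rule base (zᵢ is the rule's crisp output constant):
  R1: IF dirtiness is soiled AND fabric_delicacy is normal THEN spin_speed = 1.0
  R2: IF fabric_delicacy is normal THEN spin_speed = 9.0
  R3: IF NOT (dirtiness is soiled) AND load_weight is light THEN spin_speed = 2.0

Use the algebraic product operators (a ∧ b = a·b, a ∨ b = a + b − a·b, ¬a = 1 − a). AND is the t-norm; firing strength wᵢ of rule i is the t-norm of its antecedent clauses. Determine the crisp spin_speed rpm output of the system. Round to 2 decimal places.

5.37

R1 (z=1.0): soiled=0.29, normal=0.95; AND[a·b] → w = 0.2755
R2 (z=9.0): normal=0.95 → w = 0.9500
R3 (z=2.0): ¬soiled=1−0.29=0.71, light=0.94; AND[a·b] → w = 0.6674
Weighted average = (0.2755·1.0 + 0.9500·9.0 + 0.6674·2.0) / (0.2755 + 0.9500 + 0.6674)
  = 10.1603 / 1.8929 = 5.37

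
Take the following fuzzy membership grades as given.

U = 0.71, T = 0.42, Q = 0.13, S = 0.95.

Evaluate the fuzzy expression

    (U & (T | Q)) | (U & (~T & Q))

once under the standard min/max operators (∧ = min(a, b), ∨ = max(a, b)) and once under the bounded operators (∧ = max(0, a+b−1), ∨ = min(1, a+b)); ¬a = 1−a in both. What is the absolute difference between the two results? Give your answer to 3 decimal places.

Under standard min/max:
  T | Q = max(a, b) on (0.42, 0.13) = 0.42
  U & (T | Q) = min(a, b) on (0.71, 0.42) = 0.42
  ~T = 1 − 0.42 = 0.58
  ~T & Q = min(a, b) on (0.58, 0.13) = 0.13
  U & (~T & Q) = min(a, b) on (0.71, 0.13) = 0.13
  (U & (T | Q)) | (U & (~T & Q)) = max(a, b) on (0.42, 0.13) = 0.42
  → value = 0.4200
Under bounded:
  T | Q = min(1, a+b) on (0.42, 0.13) = 0.55
  U & (T | Q) = max(0, a+b−1) on (0.71, 0.55) = 0.26
  ~T = 1 − 0.42 = 0.58
  ~T & Q = max(0, a+b−1) on (0.58, 0.13) = 0.00
  U & (~T & Q) = max(0, a+b−1) on (0.71, 0.00) = 0.00
  (U & (T | Q)) | (U & (~T & Q)) = min(1, a+b) on (0.26, 0.00) = 0.26
  → value = 0.2600
|0.4200 − 0.2600| = 0.160

0.160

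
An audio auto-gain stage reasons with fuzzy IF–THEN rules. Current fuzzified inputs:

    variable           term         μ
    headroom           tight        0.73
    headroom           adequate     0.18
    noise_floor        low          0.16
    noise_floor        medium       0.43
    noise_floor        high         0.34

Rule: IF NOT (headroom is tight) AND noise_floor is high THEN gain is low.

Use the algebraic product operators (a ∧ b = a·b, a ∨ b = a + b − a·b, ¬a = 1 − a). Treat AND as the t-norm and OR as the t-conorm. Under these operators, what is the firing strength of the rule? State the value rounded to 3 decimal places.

firing strength: ¬tight=1−0.73=0.27, high=0.34; AND[a·b] → w = 0.0918

0.092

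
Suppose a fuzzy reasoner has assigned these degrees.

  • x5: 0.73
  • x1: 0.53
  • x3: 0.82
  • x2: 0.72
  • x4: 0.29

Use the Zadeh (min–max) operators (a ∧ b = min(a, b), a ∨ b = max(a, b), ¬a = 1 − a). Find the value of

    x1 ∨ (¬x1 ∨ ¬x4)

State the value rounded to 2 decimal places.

¬x1 = 1 − 0.53 = 0.47
¬x4 = 1 − 0.29 = 0.71
¬x1 ∨ ¬x4 = max(a, b) on (0.47, 0.71) = 0.71
x1 ∨ (¬x1 ∨ ¬x4) = max(a, b) on (0.53, 0.71) = 0.71

0.71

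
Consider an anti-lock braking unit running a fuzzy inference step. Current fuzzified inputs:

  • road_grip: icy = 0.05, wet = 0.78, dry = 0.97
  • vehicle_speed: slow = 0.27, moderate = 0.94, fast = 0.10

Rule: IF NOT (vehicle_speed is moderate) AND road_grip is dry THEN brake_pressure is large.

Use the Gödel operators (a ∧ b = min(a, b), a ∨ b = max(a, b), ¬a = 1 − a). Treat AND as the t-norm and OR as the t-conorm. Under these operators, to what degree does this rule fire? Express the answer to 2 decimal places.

firing strength: ¬moderate=1−0.94=0.06, dry=0.97; AND[min(a, b)] → w = 0.06

0.06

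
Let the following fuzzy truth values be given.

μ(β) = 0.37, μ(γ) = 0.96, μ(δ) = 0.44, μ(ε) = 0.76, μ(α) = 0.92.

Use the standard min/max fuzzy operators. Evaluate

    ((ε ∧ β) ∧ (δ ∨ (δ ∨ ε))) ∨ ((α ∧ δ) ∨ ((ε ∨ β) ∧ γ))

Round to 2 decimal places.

ε ∧ β = min(a, b) on (0.76, 0.37) = 0.37
δ ∨ ε = max(a, b) on (0.44, 0.76) = 0.76
δ ∨ (δ ∨ ε) = max(a, b) on (0.44, 0.76) = 0.76
(ε ∧ β) ∧ (δ ∨ (δ ∨ ε)) = min(a, b) on (0.37, 0.76) = 0.37
α ∧ δ = min(a, b) on (0.92, 0.44) = 0.44
ε ∨ β = max(a, b) on (0.76, 0.37) = 0.76
(ε ∨ β) ∧ γ = min(a, b) on (0.76, 0.96) = 0.76
(α ∧ δ) ∨ ((ε ∨ β) ∧ γ) = max(a, b) on (0.44, 0.76) = 0.76
((ε ∧ β) ∧ (δ ∨ (δ ∨ ε))) ∨ ((α ∧ δ) ∨ ((ε ∨ β) ∧ γ)) = max(a, b) on (0.37, 0.76) = 0.76

0.76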